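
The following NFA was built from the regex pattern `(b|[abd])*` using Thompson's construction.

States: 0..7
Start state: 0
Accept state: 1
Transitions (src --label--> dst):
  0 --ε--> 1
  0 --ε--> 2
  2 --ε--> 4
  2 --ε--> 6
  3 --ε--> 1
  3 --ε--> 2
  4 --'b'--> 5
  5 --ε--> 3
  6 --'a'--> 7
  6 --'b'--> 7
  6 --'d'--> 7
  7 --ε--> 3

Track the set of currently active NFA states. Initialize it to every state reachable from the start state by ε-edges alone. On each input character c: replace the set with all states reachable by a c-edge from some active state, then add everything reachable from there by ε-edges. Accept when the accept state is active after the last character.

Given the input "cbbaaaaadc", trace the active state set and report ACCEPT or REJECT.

Answer: REJECT

Derivation:
initial (ε-close {0}): {0,1,2,4,6}
'c' @ 1: {}  — dead — no transitions
rest 'bbaaaaadc' ignored (set empty)
end set {} — state 1 not in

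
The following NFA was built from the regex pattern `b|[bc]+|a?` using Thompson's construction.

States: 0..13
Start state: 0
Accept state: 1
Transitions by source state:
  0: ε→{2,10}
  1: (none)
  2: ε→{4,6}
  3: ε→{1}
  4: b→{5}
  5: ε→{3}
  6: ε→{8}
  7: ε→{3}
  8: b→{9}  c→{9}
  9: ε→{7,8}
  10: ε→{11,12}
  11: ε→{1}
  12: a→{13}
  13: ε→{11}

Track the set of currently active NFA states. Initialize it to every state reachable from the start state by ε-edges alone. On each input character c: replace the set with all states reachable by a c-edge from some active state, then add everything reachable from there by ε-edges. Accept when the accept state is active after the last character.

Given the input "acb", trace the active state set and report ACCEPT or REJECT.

Answer: REJECT

Trace:
start: ε-closure({0}) = {0,1,2,4,6,8,10,11,12}
'a' @ 1: {1,11,13}  [accepting]
'c' @ 2: {}  — dead — no transitions
rest 'b' ignored (set empty)
after full input: {}  (accept=1 not in)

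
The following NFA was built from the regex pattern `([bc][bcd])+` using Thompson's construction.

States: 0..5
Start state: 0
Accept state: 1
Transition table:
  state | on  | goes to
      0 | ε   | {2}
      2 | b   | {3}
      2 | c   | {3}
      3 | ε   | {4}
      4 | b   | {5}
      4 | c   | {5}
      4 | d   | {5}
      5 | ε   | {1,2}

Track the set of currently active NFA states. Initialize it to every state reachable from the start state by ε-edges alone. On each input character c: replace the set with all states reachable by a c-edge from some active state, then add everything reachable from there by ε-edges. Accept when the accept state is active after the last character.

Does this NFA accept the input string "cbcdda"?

Answer: REJECT

Derivation:
S₀ = ε-closure({0}) = {0,2}
'c' @ 1: {3,4}
'b' @ 2: {1,2,5}  [accepting]
'c' @ 3: {3,4}
'd' @ 4: {1,2,5}  [accepting]
'd' @ 5: {}  — dead — no transitions
rest 'a' ignored (set empty)
end set {} — state 1 not in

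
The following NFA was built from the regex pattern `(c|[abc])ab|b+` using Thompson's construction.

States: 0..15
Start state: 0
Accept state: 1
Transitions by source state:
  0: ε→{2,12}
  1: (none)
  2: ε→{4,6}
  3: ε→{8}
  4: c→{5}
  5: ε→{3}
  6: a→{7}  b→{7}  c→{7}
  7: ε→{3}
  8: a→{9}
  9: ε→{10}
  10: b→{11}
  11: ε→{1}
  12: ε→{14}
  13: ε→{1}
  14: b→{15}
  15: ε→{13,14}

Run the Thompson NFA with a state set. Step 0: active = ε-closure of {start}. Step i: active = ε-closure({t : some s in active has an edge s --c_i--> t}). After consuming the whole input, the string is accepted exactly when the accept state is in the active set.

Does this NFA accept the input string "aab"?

Answer: ACCEPT

Steps:
initial (ε-close {0}): {0,2,4,6,12,14}
'a' @ 1: {3,7,8}
'a' @ 2: {9,10}
'b' @ 3: {1,11}  (accept∈set)
final: {1,11}; accept 1 in set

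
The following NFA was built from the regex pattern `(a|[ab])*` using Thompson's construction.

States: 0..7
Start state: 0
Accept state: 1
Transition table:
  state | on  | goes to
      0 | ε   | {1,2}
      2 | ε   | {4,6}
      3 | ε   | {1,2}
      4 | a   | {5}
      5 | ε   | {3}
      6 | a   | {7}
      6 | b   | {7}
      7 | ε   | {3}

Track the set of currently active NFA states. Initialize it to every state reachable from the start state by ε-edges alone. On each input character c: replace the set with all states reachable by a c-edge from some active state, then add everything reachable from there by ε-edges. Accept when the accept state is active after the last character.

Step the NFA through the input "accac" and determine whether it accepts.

Answer: REJECT

Steps:
initial (ε-close {0}): {0,1,2,4,6}
'a' @ 1: {1,2,3,4,5,6,7}  ✓accept
'c' @ 2: {}  — no active states
rest 'cac' ignored (set empty)
after full input: {}  (accept=1 not in)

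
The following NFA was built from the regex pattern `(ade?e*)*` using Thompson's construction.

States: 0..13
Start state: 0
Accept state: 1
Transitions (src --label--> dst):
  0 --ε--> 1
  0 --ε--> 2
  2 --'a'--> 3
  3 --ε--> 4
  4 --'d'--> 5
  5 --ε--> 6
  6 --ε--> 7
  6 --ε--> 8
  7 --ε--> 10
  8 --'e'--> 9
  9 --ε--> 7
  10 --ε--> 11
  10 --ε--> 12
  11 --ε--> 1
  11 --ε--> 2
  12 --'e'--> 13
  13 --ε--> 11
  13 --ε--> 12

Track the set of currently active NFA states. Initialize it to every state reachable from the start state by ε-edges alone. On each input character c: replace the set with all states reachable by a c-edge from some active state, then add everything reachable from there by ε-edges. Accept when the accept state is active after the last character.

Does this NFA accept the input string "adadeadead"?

initial (ε-close {0}): {0,1,2}
'a' @ 1: {3,4}
'd' @ 2: {1,2,5,6,7,8,10,11,12}  (accept∈set)
'a' @ 3: {3,4}
'd' @ 4: {1,2,5,6,7,8,10,11,12}  (accept∈set)
'e' @ 5: {1,2,7,9,10,11,12,13}  (accept∈set)
'a' @ 6: {3,4}
'd' @ 7: {1,2,5,6,7,8,10,11,12}  (accept∈set)
'e' @ 8: {1,2,7,9,10,11,12,13}  (accept∈set)
'a' @ 9: {3,4}
'd' @ 10: {1,2,5,6,7,8,10,11,12}  (accept∈set)
final: {1,2,5,6,7,8,10,11,12}; accept 1 in set

Answer: ACCEPT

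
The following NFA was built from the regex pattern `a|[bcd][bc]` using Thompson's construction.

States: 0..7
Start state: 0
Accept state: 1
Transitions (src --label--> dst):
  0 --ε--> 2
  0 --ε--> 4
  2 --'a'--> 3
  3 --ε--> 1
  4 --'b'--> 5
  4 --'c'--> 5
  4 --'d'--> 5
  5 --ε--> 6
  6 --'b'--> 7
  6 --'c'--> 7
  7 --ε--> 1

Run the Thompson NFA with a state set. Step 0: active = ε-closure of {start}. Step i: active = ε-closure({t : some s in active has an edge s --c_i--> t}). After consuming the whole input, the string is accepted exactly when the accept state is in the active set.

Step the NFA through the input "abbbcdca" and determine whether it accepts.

Answer: REJECT

Steps:
S₀ = ε-closure({0}) = {0,2,4}
'a' @ 1: {1,3}  [accepting]
'b' @ 2: {}  — dead — no transitions
rest 'bbcdca' ignored (set empty)
final: {}; accept 1 not in set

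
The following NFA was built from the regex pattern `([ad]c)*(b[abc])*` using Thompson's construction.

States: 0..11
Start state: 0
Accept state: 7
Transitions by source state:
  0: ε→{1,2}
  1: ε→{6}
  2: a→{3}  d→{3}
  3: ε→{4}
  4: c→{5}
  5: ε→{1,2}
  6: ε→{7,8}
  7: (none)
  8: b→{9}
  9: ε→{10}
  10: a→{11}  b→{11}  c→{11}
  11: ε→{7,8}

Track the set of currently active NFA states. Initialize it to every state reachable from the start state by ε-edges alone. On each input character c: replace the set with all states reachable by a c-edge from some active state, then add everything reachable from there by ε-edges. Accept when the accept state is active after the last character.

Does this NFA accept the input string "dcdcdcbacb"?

start: ε-closure({0}) = {0,1,2,6,7,8}
'd' @ 1: {3,4}
'c' @ 2: {1,2,5,6,7,8}  (accept∈set)
'd' @ 3: {3,4}
'c' @ 4: {1,2,5,6,7,8}  (accept∈set)
'd' @ 5: {3,4}
'c' @ 6: {1,2,5,6,7,8}  (accept∈set)
'b' @ 7: {9,10}
'a' @ 8: {7,8,11}  (accept∈set)
'c' @ 9: {}  — dead — no transitions
rest 'b' ignored (set empty)
after full input: {}  (accept=7 not in)

Answer: REJECT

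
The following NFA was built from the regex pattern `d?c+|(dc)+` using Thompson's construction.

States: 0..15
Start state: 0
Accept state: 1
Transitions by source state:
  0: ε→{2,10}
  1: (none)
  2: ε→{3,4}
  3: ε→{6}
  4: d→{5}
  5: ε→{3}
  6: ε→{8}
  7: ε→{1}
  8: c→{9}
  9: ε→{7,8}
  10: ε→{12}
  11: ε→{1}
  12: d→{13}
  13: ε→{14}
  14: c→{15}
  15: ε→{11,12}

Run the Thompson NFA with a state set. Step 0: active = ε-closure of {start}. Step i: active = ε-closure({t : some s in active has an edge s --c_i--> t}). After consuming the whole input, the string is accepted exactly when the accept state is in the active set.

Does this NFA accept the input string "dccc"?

Answer: ACCEPT

Steps:
initial (ε-close {0}): {0,2,3,4,6,8,10,12}
'd' @ 1: {3,5,6,8,13,14}
'c' @ 2: {1,7,8,9,11,12,15}  ✓accept
'c' @ 3: {1,7,8,9}  ✓accept
'c' @ 4: {1,7,8,9}  ✓accept
after full input: {1,7,8,9}  (accept=1 in)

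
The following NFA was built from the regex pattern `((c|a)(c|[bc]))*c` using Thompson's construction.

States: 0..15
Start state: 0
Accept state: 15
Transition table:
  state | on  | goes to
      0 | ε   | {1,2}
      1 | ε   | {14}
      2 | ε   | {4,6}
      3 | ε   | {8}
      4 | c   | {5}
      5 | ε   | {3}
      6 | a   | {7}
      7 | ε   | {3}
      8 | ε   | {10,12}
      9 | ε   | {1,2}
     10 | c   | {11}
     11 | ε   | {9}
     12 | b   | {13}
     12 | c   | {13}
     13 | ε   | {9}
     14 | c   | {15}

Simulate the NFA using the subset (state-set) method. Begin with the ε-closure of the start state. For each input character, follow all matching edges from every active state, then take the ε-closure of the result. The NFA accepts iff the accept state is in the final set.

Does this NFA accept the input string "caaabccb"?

start: ε-closure({0}) = {0,1,2,4,6,14}
'c' @ 1: {3,5,8,10,12,15}  ✓accept
'a' @ 2: {}  — state set empty
rest 'aabccb' ignored (set empty)
end set {} — state 15 not in

Answer: REJECT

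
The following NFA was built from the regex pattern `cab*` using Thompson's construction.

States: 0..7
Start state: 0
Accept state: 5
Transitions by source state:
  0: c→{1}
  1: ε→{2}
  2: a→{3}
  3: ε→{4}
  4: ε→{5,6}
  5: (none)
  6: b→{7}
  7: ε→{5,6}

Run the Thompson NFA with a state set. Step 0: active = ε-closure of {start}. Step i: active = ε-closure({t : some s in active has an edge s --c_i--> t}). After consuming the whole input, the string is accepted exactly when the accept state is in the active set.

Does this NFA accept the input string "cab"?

S₀ = ε-closure({0}) = {0}
'c' @ 1: {1,2}
'a' @ 2: {3,4,5,6}  [accepting]
'b' @ 3: {5,6,7}  [accepting]
final: {5,6,7}; accept 5 in set

Answer: ACCEPT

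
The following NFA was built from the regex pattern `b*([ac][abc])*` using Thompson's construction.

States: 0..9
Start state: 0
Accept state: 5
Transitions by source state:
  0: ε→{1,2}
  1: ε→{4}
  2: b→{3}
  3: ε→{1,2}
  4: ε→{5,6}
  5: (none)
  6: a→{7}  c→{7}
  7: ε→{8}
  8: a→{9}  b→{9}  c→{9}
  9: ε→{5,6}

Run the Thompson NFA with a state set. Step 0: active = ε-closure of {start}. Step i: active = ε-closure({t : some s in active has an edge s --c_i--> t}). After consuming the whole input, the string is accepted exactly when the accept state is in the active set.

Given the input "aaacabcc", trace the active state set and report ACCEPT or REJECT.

Answer: ACCEPT

Derivation:
S₀ = ε-closure({0}) = {0,1,2,4,5,6}
'a' @ 1: {7,8}
'a' @ 2: {5,6,9}  (accept∈set)
'a' @ 3: {7,8}
'c' @ 4: {5,6,9}  (accept∈set)
'a' @ 5: {7,8}
'b' @ 6: {5,6,9}  (accept∈set)
'c' @ 7: {7,8}
'c' @ 8: {5,6,9}  (accept∈set)
final: {5,6,9}; accept 5 in set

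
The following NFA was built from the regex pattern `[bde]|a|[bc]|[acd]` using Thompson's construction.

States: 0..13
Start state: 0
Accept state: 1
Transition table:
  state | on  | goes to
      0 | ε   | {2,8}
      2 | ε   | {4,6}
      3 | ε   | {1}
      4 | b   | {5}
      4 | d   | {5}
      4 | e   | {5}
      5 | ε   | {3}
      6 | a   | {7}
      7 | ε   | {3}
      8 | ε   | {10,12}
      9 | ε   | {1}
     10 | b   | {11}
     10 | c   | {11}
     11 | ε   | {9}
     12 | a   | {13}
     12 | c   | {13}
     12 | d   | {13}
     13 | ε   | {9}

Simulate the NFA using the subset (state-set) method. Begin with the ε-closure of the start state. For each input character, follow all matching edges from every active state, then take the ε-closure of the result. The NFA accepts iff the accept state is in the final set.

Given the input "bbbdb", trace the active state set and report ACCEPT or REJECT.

Answer: REJECT

Trace:
start: ε-closure({0}) = {0,2,4,6,8,10,12}
'b' @ 1: {1,3,5,9,11}  (accept∈set)
'b' @ 2: {}  — state set empty
rest 'bdb' ignored (set empty)
after full input: {}  (accept=1 not in)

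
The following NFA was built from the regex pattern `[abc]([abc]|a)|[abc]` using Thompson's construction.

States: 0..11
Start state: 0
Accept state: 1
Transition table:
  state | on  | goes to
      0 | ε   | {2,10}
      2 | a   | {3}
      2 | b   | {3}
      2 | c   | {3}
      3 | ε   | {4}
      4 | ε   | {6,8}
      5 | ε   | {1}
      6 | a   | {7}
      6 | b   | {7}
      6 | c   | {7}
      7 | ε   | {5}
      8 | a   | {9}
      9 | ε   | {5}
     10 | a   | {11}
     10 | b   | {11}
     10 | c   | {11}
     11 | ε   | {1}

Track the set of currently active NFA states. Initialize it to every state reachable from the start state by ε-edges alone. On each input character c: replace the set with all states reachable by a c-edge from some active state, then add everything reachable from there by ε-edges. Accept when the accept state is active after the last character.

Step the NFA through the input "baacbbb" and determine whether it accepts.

S₀ = ε-closure({0}) = {0,2,10}
'b' @ 1: {1,3,4,6,8,11}  [accepting]
'a' @ 2: {1,5,7,9}  [accepting]
'a' @ 3: {}  — state set empty
rest 'cbbb' ignored (set empty)
end set {} — state 1 not in

Answer: REJECT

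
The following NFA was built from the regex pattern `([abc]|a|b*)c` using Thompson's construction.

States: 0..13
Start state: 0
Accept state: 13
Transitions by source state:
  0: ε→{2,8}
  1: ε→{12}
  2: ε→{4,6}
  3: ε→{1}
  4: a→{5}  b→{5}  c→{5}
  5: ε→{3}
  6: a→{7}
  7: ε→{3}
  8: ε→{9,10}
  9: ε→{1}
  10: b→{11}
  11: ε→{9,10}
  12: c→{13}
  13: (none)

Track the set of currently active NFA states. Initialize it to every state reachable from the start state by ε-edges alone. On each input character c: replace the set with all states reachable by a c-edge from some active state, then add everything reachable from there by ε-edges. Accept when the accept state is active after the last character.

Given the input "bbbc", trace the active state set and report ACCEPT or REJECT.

Answer: ACCEPT

Trace:
start: ε-closure({0}) = {0,1,2,4,6,8,9,10,12}
'b' @ 1: {1,3,5,9,10,11,12}
'b' @ 2: {1,9,10,11,12}
'b' @ 3: {1,9,10,11,12}
'c' @ 4: {13}  [accepting]
final: {13}; accept 13 in set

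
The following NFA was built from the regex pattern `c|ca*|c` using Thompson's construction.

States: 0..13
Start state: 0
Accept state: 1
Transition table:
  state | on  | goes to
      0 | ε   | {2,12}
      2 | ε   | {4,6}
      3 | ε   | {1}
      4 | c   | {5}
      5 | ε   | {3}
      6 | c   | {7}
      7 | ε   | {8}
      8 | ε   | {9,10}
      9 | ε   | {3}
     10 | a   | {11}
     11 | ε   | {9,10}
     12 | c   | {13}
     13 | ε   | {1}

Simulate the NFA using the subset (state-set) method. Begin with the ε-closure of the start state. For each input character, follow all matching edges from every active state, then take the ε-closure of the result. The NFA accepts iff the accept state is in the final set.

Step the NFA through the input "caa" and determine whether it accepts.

Answer: ACCEPT

Derivation:
S₀ = ε-closure({0}) = {0,2,4,6,12}
'c' @ 1: {1,3,5,7,8,9,10,13}  ✓accept
'a' @ 2: {1,3,9,10,11}  ✓accept
'a' @ 3: {1,3,9,10,11}  ✓accept
end set {1,3,9,10,11} — state 1 in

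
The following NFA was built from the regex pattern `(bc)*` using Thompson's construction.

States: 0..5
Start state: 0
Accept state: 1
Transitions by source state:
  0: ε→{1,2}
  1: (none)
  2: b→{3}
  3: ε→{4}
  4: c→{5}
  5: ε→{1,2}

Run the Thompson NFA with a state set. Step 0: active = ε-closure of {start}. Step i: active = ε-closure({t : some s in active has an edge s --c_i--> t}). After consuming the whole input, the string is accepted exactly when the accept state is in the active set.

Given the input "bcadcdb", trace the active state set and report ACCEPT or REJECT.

initial (ε-close {0}): {0,1,2}
'b' @ 1: {3,4}
'c' @ 2: {1,2,5}  [accepting]
'a' @ 3: {}  — dead — no transitions
rest 'dcdb' ignored (set empty)
after full input: {}  (accept=1 not in)

Answer: REJECT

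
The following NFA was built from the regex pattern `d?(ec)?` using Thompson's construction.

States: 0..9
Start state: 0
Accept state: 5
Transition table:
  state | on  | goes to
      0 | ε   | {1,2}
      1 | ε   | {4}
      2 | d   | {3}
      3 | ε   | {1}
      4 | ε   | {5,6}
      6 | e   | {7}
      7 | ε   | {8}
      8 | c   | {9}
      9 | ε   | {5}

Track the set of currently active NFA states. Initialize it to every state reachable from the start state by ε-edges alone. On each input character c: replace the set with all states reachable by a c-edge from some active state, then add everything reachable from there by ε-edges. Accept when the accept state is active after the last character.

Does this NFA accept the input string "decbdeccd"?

initial (ε-close {0}): {0,1,2,4,5,6}
'd' @ 1: {1,3,4,5,6}  [accepting]
'e' @ 2: {7,8}
'c' @ 3: {5,9}  [accepting]
'b' @ 4: {}  — dead — no transitions
rest 'deccd' ignored (set empty)
final: {}; accept 5 not in set

Answer: REJECT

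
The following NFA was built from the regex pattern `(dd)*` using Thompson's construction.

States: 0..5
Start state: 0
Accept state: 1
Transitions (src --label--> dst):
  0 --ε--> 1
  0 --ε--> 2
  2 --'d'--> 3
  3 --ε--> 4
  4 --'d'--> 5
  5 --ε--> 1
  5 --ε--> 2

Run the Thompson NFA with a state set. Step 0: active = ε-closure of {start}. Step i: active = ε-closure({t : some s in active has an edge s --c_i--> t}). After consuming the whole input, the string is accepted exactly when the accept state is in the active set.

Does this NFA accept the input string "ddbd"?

S₀ = ε-closure({0}) = {0,1,2}
'd' @ 1: {3,4}
'd' @ 2: {1,2,5}  ✓accept
'b' @ 3: {}  — no active states
rest 'd' ignored (set empty)
after full input: {}  (accept=1 not in)

Answer: REJECT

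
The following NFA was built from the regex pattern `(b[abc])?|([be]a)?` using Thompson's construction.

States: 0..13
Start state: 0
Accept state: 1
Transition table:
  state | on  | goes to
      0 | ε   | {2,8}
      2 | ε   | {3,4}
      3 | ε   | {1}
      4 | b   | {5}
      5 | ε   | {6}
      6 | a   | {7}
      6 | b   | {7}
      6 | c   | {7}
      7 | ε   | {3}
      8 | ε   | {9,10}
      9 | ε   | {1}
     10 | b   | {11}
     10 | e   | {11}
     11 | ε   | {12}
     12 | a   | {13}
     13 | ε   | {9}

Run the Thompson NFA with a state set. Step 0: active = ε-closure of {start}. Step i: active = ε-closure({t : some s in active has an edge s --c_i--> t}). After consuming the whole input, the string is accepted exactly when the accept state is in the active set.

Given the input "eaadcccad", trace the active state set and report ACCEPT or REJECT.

start: ε-closure({0}) = {0,1,2,3,4,8,9,10}
'e' @ 1: {11,12}
'a' @ 2: {1,9,13}  ✓accept
'a' @ 3: {}  — no active states
rest 'dcccad' ignored (set empty)
final: {}; accept 1 not in set

Answer: REJECT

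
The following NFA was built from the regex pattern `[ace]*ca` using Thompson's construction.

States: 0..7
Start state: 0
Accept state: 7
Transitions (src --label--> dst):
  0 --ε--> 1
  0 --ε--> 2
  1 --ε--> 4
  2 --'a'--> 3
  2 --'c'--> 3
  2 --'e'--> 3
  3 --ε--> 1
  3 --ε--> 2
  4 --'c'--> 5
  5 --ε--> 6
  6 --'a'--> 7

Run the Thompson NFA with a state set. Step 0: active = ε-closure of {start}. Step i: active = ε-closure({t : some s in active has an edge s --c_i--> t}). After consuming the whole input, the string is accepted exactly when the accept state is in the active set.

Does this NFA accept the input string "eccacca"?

initial (ε-close {0}): {0,1,2,4}
'e' @ 1: {1,2,3,4}
'c' @ 2: {1,2,3,4,5,6}
'c' @ 3: {1,2,3,4,5,6}
'a' @ 4: {1,2,3,4,7}  (accept∈set)
'c' @ 5: {1,2,3,4,5,6}
'c' @ 6: {1,2,3,4,5,6}
'a' @ 7: {1,2,3,4,7}  (accept∈set)
end set {1,2,3,4,7} — state 7 in

Answer: ACCEPT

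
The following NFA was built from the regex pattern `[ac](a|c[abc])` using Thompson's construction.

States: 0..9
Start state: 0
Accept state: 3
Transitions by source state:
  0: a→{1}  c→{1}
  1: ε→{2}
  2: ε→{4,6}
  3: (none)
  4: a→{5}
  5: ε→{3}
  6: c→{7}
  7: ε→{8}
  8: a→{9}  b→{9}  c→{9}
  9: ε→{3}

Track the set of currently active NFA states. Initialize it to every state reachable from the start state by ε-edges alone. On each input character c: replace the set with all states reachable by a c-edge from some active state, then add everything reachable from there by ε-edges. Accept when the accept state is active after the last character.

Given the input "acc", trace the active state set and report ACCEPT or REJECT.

Answer: ACCEPT

Derivation:
start: ε-closure({0}) = {0}
'a' @ 1: {1,2,4,6}
'c' @ 2: {7,8}
'c' @ 3: {3,9}  ✓accept
after full input: {3,9}  (accept=3 in)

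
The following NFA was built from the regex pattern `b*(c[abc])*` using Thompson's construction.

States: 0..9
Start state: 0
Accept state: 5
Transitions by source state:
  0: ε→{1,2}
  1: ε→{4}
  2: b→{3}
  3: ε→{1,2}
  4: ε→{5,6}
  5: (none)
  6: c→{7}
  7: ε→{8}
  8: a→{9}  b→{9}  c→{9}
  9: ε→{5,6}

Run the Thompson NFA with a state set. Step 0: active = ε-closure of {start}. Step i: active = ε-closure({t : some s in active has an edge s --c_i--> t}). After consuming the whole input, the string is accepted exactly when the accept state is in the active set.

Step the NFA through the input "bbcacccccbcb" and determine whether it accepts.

Answer: ACCEPT

Derivation:
S₀ = ε-closure({0}) = {0,1,2,4,5,6}
'b' @ 1: {1,2,3,4,5,6}  [accepting]
'b' @ 2: {1,2,3,4,5,6}  [accepting]
'c' @ 3: {7,8}
'a' @ 4: {5,6,9}  [accepting]
'c' @ 5: {7,8}
'c' @ 6: {5,6,9}  [accepting]
'c' @ 7: {7,8}
'c' @ 8: {5,6,9}  [accepting]
'c' @ 9: {7,8}
'b' @ 10: {5,6,9}  [accepting]
'c' @ 11: {7,8}
'b' @ 12: {5,6,9}  [accepting]
final: {5,6,9}; accept 5 in set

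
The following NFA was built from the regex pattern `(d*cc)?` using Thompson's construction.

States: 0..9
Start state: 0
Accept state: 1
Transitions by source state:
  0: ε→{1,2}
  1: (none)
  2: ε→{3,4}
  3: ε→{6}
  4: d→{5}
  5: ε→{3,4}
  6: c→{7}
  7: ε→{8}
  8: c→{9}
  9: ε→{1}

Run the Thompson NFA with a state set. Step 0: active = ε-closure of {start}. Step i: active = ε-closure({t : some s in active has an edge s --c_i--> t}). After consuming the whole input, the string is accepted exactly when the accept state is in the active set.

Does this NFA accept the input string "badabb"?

Answer: REJECT

Derivation:
start: ε-closure({0}) = {0,1,2,3,4,6}
'b' @ 1: {}  — dead — no transitions
rest 'adabb' ignored (set empty)
after full input: {}  (accept=1 not in)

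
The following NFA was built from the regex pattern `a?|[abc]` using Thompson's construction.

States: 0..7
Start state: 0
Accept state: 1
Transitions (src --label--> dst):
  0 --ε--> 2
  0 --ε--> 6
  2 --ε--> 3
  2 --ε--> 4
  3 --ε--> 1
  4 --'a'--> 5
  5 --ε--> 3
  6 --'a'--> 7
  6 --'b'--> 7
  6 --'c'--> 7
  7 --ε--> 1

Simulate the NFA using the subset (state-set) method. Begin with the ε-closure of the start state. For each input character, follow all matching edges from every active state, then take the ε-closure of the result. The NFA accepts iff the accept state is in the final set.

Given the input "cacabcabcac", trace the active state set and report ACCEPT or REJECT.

initial (ε-close {0}): {0,1,2,3,4,6}
'c' @ 1: {1,7}  (accept∈set)
'a' @ 2: {}  — no active states
rest 'cabcabcac' ignored (set empty)
final: {}; accept 1 not in set

Answer: REJECT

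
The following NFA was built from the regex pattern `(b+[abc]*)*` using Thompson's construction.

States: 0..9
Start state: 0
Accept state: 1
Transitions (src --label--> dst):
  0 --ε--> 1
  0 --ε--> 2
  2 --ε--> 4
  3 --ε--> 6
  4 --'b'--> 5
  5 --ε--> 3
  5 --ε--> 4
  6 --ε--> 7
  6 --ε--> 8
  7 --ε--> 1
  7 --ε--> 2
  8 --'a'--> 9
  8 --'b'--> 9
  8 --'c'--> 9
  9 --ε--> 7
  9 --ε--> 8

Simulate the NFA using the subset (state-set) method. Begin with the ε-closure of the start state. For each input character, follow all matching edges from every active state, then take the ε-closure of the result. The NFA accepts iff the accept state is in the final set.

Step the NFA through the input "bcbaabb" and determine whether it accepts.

initial (ε-close {0}): {0,1,2,4}
'b' @ 1: {1,2,3,4,5,6,7,8}  (accept∈set)
'c' @ 2: {1,2,4,7,8,9}  (accept∈set)
'b' @ 3: {1,2,3,4,5,6,7,8,9}  (accept∈set)
'a' @ 4: {1,2,4,7,8,9}  (accept∈set)
'a' @ 5: {1,2,4,7,8,9}  (accept∈set)
'b' @ 6: {1,2,3,4,5,6,7,8,9}  (accept∈set)
'b' @ 7: {1,2,3,4,5,6,7,8,9}  (accept∈set)
after full input: {1,2,3,4,5,6,7,8,9}  (accept=1 in)

Answer: ACCEPT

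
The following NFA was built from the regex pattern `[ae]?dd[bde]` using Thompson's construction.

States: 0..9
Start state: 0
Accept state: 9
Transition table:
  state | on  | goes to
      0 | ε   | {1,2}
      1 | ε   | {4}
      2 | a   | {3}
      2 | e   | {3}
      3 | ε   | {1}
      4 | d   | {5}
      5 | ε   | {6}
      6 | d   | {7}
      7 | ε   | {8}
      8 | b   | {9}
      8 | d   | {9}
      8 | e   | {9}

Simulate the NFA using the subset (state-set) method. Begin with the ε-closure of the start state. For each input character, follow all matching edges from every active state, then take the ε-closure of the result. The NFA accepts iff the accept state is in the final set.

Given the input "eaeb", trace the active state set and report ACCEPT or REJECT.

start: ε-closure({0}) = {0,1,2,4}
'e' @ 1: {1,3,4}
'a' @ 2: {}  — state set empty
rest 'eb' ignored (set empty)
end set {} — state 9 not in

Answer: REJECT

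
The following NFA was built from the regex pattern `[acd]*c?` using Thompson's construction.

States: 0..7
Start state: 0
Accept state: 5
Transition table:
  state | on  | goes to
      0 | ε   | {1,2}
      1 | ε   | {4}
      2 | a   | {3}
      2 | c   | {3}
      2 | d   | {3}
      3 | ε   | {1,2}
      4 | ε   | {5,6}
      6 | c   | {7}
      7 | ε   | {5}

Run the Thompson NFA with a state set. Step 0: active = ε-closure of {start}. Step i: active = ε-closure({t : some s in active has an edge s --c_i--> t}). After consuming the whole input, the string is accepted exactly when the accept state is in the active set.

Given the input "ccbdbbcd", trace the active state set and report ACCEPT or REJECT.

start: ε-closure({0}) = {0,1,2,4,5,6}
'c' @ 1: {1,2,3,4,5,6,7}  (accept∈set)
'c' @ 2: {1,2,3,4,5,6,7}  (accept∈set)
'b' @ 3: {}  — no active states
rest 'dbbcd' ignored (set empty)
final: {}; accept 5 not in set

Answer: REJECT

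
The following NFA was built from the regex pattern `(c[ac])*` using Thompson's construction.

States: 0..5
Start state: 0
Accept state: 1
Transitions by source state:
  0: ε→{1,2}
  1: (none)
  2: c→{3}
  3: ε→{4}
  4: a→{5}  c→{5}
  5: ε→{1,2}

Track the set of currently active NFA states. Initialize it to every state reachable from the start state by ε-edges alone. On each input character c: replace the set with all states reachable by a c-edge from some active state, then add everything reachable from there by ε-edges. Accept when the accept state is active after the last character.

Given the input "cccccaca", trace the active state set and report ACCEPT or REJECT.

Answer: ACCEPT

Trace:
initial (ε-close {0}): {0,1,2}
'c' @ 1: {3,4}
'c' @ 2: {1,2,5}  (accept∈set)
'c' @ 3: {3,4}
'c' @ 4: {1,2,5}  (accept∈set)
'c' @ 5: {3,4}
'a' @ 6: {1,2,5}  (accept∈set)
'c' @ 7: {3,4}
'a' @ 8: {1,2,5}  (accept∈set)
after full input: {1,2,5}  (accept=1 in)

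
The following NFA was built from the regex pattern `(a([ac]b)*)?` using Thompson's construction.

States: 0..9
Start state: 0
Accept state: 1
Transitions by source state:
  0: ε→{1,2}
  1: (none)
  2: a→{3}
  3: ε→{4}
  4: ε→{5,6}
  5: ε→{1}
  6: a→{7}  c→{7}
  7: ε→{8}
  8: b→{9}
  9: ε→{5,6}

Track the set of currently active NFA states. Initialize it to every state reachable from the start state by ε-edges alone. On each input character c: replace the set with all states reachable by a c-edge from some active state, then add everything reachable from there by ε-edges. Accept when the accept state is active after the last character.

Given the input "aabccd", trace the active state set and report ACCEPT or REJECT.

Answer: REJECT

Steps:
initial (ε-close {0}): {0,1,2}
'a' @ 1: {1,3,4,5,6}  (accept∈set)
'a' @ 2: {7,8}
'b' @ 3: {1,5,6,9}  (accept∈set)
'c' @ 4: {7,8}
'c' @ 5: {}  — no active states
rest 'd' ignored (set empty)
after full input: {}  (accept=1 not in)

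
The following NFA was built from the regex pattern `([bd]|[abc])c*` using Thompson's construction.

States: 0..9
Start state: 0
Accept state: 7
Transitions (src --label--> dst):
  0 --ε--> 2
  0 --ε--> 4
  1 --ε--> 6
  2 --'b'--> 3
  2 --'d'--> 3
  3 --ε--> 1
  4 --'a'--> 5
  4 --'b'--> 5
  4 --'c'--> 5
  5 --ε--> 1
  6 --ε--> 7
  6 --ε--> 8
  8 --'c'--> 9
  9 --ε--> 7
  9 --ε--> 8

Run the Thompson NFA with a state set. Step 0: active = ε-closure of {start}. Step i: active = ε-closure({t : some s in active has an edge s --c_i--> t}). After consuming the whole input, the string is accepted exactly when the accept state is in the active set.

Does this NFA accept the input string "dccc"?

initial (ε-close {0}): {0,2,4}
'd' @ 1: {1,3,6,7,8}  ✓accept
'c' @ 2: {7,8,9}  ✓accept
'c' @ 3: {7,8,9}  ✓accept
'c' @ 4: {7,8,9}  ✓accept
after full input: {7,8,9}  (accept=7 in)

Answer: ACCEPT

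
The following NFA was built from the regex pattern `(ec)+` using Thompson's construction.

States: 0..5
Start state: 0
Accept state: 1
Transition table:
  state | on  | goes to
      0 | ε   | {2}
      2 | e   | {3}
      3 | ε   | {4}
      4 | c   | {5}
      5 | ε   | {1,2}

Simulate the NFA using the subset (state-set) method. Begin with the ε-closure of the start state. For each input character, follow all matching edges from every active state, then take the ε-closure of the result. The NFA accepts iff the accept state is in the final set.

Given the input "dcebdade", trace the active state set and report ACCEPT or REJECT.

Answer: REJECT

Derivation:
initial (ε-close {0}): {0,2}
'd' @ 1: {}  — dead — no transitions
rest 'cebdade' ignored (set empty)
after full input: {}  (accept=1 not in)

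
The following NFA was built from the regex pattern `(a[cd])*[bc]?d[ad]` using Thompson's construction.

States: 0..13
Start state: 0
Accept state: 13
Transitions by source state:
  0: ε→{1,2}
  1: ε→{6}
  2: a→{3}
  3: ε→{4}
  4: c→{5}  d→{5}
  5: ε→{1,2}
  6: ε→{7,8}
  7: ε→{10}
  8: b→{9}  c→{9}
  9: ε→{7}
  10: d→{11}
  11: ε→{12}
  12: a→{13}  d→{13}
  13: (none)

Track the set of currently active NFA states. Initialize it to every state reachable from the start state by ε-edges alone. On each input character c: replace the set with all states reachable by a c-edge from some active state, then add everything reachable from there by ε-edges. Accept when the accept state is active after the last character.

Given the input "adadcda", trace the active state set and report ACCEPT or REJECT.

start: ε-closure({0}) = {0,1,2,6,7,8,10}
'a' @ 1: {3,4}
'd' @ 2: {1,2,5,6,7,8,10}
'a' @ 3: {3,4}
'd' @ 4: {1,2,5,6,7,8,10}
'c' @ 5: {7,9,10}
'd' @ 6: {11,12}
'a' @ 7: {13}  (accept∈set)
final: {13}; accept 13 in set

Answer: ACCEPT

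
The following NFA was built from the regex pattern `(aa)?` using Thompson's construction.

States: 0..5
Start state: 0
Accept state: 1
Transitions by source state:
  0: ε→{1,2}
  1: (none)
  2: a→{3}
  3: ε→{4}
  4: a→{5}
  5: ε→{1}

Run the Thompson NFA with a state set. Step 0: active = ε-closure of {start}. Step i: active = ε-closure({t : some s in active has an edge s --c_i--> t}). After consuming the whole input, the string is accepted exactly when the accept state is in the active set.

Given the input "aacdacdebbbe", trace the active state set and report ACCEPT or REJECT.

Answer: REJECT

Steps:
start: ε-closure({0}) = {0,1,2}
'a' @ 1: {3,4}
'a' @ 2: {1,5}  [accepting]
'c' @ 3: {}  — no active states
rest 'dacdebbbe' ignored (set empty)
after full input: {}  (accept=1 not in)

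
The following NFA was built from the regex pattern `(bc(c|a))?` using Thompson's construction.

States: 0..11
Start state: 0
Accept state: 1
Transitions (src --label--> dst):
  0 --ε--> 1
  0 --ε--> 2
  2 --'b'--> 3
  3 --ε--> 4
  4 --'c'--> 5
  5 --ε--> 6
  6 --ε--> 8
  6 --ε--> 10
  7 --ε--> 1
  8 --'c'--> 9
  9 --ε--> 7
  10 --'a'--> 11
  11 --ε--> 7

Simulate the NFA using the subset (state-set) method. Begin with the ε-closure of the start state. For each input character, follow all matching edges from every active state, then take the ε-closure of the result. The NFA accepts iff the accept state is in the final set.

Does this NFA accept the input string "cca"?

S₀ = ε-closure({0}) = {0,1,2}
'c' @ 1: {}  — dead — no transitions
rest 'ca' ignored (set empty)
end set {} — state 1 not in

Answer: REJECT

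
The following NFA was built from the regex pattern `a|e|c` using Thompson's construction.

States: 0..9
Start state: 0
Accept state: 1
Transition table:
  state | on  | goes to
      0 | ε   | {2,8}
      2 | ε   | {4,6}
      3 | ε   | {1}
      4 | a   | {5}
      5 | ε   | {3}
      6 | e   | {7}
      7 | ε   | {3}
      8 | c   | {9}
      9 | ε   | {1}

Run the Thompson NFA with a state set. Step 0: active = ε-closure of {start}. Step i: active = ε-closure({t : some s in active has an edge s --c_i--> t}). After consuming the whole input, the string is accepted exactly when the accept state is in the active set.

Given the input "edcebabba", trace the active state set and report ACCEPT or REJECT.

Answer: REJECT

Derivation:
S₀ = ε-closure({0}) = {0,2,4,6,8}
'e' @ 1: {1,3,7}  (accept∈set)
'd' @ 2: {}  — state set empty
rest 'cebabba' ignored (set empty)
after full input: {}  (accept=1 not in)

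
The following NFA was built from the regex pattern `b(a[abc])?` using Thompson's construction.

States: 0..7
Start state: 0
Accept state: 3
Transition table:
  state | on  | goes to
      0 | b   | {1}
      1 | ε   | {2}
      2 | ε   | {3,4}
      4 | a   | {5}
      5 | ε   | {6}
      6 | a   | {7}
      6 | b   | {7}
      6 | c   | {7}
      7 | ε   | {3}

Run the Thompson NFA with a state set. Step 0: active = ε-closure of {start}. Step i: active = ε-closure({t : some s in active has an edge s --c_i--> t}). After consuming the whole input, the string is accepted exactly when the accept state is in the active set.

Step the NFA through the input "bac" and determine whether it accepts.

S₀ = ε-closure({0}) = {0}
'b' @ 1: {1,2,3,4}  ✓accept
'a' @ 2: {5,6}
'c' @ 3: {3,7}  ✓accept
final: {3,7}; accept 3 in set

Answer: ACCEPT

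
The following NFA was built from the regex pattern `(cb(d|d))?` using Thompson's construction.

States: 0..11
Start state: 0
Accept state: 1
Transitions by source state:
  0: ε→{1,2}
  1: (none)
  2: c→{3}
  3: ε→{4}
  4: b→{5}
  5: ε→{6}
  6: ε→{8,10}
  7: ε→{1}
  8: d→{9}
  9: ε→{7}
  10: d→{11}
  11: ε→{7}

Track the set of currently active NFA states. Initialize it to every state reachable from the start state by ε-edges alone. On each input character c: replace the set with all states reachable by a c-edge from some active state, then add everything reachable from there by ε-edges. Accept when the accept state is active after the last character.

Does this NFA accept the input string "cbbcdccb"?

start: ε-closure({0}) = {0,1,2}
'c' @ 1: {3,4}
'b' @ 2: {5,6,8,10}
'b' @ 3: {}  — state set empty
rest 'cdccb' ignored (set empty)
end set {} — state 1 not in

Answer: REJECT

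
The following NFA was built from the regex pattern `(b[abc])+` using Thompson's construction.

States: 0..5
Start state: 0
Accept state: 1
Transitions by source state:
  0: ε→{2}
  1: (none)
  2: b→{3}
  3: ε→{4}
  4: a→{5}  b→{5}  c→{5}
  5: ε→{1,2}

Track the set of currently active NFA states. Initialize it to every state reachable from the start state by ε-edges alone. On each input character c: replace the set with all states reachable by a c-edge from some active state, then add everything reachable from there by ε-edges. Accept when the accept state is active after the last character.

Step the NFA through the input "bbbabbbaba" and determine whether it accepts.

S₀ = ε-closure({0}) = {0,2}
'b' @ 1: {3,4}
'b' @ 2: {1,2,5}  (accept∈set)
'b' @ 3: {3,4}
'a' @ 4: {1,2,5}  (accept∈set)
'b' @ 5: {3,4}
'b' @ 6: {1,2,5}  (accept∈set)
'b' @ 7: {3,4}
'a' @ 8: {1,2,5}  (accept∈set)
'b' @ 9: {3,4}
'a' @ 10: {1,2,5}  (accept∈set)
end set {1,2,5} — state 1 in

Answer: ACCEPT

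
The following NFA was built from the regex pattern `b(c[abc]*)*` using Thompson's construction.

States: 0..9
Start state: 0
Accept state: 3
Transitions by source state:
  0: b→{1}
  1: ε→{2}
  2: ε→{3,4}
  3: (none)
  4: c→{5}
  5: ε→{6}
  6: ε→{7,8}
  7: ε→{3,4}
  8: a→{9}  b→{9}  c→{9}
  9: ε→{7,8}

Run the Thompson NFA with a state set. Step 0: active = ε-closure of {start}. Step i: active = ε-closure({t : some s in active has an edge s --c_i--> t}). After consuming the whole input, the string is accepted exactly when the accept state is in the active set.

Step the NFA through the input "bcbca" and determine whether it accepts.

Answer: ACCEPT

Trace:
initial (ε-close {0}): {0}
'b' @ 1: {1,2,3,4}  [accepting]
'c' @ 2: {3,4,5,6,7,8}  [accepting]
'b' @ 3: {3,4,7,8,9}  [accepting]
'c' @ 4: {3,4,5,6,7,8,9}  [accepting]
'a' @ 5: {3,4,7,8,9}  [accepting]
final: {3,4,7,8,9}; accept 3 in set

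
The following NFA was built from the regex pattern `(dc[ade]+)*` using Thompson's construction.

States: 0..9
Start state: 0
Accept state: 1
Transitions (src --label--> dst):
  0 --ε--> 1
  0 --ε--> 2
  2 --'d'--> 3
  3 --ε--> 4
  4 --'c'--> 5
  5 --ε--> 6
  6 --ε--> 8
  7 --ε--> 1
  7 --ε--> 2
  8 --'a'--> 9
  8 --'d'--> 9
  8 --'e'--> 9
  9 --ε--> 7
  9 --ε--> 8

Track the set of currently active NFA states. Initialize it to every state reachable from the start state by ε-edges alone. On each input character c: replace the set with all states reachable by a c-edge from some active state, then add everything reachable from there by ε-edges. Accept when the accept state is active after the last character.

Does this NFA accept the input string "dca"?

Answer: ACCEPT

Trace:
start: ε-closure({0}) = {0,1,2}
'd' @ 1: {3,4}
'c' @ 2: {5,6,8}
'a' @ 3: {1,2,7,8,9}  [accepting]
after full input: {1,2,7,8,9}  (accept=1 in)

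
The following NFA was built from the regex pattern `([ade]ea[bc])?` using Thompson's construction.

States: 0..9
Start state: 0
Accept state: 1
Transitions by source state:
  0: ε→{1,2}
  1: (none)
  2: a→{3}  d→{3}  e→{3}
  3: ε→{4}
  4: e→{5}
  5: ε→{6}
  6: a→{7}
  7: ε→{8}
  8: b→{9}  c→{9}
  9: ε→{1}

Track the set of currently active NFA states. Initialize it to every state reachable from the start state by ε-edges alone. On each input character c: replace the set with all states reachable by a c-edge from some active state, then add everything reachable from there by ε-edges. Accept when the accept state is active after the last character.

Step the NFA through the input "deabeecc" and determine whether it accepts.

start: ε-closure({0}) = {0,1,2}
'd' @ 1: {3,4}
'e' @ 2: {5,6}
'a' @ 3: {7,8}
'b' @ 4: {1,9}  ✓accept
'e' @ 5: {}  — state set empty
rest 'ecc' ignored (set empty)
after full input: {}  (accept=1 not in)

Answer: REJECT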